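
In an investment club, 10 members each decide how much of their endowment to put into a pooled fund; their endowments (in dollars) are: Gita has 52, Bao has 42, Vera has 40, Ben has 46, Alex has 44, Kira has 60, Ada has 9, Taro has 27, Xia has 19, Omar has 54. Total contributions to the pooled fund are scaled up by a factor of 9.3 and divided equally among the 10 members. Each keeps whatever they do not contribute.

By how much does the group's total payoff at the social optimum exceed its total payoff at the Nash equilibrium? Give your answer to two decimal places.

The private return per contributed unit is 9.3/10 = 0.9300 < 1 for every player regardless of endowment, so the Nash equilibrium is zero contribution and the group total is Σ E_j = 52 + 42 + 40 + 46 + 44 + 60 + 9 + 27 + 19 + 54 = 393.
Each contributed unit returns 9.300 to the group, so the social optimum is full contribution by everyone: group total = 9.300 × 393 = 3654.90.
Efficiency loss = (9.300 − 1) × 393 = 3261.90.

3261.90 dollars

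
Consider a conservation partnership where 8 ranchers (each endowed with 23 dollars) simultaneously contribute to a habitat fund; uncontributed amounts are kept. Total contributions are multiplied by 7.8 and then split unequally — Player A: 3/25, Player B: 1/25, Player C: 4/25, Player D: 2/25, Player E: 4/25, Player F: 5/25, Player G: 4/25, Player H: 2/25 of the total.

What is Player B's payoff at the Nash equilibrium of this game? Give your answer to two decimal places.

A player with share s gets back 7.8·s per unit contributed, so full contribution is dominant for anyone with s > 1/7.8 = 0.1282 and zero contribution is dominant for anyone below.
Player C, Player E, Player F and Player G clear that bar, contributing 23 each; the remaining 4 contribute 0. Total contributed: 92.
Player B keeps 23 and receives 7.8 × 92 × 1/25 = 28.70 from the habitat fund, for a payoff of 51.70.

51.70 dollars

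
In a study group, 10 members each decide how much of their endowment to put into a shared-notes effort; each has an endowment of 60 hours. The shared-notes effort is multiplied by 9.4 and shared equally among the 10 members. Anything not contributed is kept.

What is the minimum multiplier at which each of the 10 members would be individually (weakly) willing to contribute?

A contributed unit returns (multiplier)/10 to its contributor.
This reaches 1 exactly when the multiplier is 10.

10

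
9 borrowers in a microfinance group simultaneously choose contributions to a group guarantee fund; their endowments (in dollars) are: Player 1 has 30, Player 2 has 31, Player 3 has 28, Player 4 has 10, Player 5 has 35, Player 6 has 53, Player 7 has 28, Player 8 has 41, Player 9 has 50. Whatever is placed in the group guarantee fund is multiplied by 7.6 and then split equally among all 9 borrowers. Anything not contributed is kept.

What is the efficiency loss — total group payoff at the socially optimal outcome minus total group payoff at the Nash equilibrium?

2019.60 dollars

The private return per contributed unit is 7.6/9 = 0.8444 < 1 for every player regardless of endowment, so the Nash equilibrium is zero contribution and the group total is Σ E_j = 30 + 31 + 28 + 10 + 35 + 53 + 28 + 41 + 50 = 306.
Each contributed unit returns 7.600 to the group, so the social optimum is full contribution by everyone: group total = 7.600 × 306 = 2325.60.
Efficiency loss = (7.600 − 1) × 306 = 2019.60.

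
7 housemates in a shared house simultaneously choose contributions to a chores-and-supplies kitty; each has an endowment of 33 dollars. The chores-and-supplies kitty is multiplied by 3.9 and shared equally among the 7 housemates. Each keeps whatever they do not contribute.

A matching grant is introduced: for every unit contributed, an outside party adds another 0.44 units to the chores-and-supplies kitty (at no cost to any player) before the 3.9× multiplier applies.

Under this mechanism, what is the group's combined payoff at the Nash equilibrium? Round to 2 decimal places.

The effective private return is 3.9 × 1.44 / 7 = 0.8023, which is still under 1, so the mechanism doesn't change anyone's dominant strategy: zero contribution.
Everyone keeps their endowment and the group total is 7 × 33 = 231.

231.00 dollars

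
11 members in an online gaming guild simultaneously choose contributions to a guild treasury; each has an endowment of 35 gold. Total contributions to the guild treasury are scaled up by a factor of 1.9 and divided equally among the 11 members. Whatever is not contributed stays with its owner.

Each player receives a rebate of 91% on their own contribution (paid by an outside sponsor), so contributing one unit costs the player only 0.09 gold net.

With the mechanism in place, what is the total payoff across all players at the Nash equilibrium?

With the mechanism, a contributed unit returns (1.9/11) / 0.09 = 1.9192 per unit of net cost to the contributor — now above 1 — so contributing fully is weakly dominant for every player.
At the Nash equilibrium everyone contributes 35. Group total payoff = 11 × (35 × 0.91 + 1.9 × 35) = 1081.85.

1081.85 gold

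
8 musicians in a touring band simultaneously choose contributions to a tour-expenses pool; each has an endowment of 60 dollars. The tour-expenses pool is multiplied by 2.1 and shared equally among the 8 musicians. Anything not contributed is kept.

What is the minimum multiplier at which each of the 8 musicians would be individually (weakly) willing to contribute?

A contributed unit returns (multiplier)/8 to its contributor.
This reaches 1 exactly when the multiplier is 8.

8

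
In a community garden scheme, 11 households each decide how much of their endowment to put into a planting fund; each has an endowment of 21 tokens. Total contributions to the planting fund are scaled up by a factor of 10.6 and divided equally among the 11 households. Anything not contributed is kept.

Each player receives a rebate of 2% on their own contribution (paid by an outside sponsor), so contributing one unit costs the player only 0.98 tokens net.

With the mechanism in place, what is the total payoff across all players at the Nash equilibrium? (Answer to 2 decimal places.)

With the mechanism, a contributed unit returns (10.6/11) / 0.98 = 0.9833 per unit of net cost — still below 1 — so contributing 0 remains dominant for every player.
Everyone keeps their endowment and the group total is 11 × 21 = 231.

231.00 tokens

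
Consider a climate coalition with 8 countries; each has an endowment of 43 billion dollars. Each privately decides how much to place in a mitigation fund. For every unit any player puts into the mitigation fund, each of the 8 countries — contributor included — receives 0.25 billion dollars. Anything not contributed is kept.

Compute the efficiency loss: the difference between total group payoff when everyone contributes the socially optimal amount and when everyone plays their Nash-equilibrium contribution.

344.00 billion dollars

The private return per contributed unit is 0.25 < 1, so contributing 0 is dominant for every player. At the Nash equilibrium everyone keeps their 43, and the group total is 8 × 43 = 344.
Each contributed unit returns 2.000 to the group as a whole (0.25 to each of 8 players), which exceeds 1, so the social optimum is full contribution: group total = 2.000 × 344 = 688.00.
Efficiency loss = 688.00 − 344 = 344.00.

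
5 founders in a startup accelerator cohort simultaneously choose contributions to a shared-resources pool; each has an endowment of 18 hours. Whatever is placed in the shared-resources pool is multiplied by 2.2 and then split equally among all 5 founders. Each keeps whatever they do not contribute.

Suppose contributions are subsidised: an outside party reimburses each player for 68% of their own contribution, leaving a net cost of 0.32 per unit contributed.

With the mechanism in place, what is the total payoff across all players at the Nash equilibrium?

Under the mechanism each unit contributed yields (2.2/5) / 0.32 = 1.3750 back to its contributor per unit of net cost, which exceeds 1, making full contribution the dominant choice for everyone.
So the Nash equilibrium is full contribution by all 5; the group earns 5 × (18 × 0.68 + 2.2 × 18) = 259.20.

259.20 hours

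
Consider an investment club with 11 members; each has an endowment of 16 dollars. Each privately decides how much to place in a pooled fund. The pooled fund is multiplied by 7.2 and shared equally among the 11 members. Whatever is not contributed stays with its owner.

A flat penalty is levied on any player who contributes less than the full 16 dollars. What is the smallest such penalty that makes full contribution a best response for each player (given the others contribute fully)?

Given the others contribute fully, the best deviation is to contribute 0 (any partial contribution still incurs the fine and gives up units whose private return 0.6545 is below 1).
Deviating from 16 to 0 saves 16 dollars but forfeits the deviator's share of the drop in the pooled fund: 7.2/11 × 16 = 10.47.
So the deviation gain is 16 − 10.47 = 5.53, and the fine must be at least 5.53 dollars to wipe it out.

5.53 dollars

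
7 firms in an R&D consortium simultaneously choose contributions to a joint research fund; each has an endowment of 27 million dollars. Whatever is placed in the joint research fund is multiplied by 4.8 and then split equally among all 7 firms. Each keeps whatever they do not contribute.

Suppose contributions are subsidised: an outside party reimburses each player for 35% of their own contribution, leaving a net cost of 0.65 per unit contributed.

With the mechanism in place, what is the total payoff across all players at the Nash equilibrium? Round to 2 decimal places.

The effective private return per unit is now (4.8/7) / 0.65 = 1.0549 > 1, so every player's dominant strategy flips to full contribution.
So the Nash equilibrium is full contribution by all 7; the group earns 7 × (27 × 0.35 + 4.8 × 27) = 973.35.

973.35 million dollars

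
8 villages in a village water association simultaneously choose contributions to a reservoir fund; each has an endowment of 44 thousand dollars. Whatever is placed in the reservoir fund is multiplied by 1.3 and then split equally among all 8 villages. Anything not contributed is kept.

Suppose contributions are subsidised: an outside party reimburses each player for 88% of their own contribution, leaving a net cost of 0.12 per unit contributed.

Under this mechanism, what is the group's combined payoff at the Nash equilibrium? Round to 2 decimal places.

767.36 thousand dollars

The effective private return per unit is now (1.3/8) / 0.12 = 1.3542 > 1, so every player's dominant strategy flips to full contribution.
So the Nash equilibrium is full contribution by all 8; the group earns 8 × (44 × 0.88 + 1.3 × 44) = 767.36.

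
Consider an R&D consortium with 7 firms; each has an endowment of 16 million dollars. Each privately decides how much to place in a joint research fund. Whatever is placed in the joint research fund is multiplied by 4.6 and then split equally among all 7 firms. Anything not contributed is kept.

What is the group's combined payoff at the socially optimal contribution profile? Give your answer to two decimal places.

515.20 million dollars

Each contributed unit returns 4.600 to the group as a whole (0.6571 to each of 7 players), which exceeds 1, so the social optimum is full contribution: group total = 4.600 × 112 = 515.20.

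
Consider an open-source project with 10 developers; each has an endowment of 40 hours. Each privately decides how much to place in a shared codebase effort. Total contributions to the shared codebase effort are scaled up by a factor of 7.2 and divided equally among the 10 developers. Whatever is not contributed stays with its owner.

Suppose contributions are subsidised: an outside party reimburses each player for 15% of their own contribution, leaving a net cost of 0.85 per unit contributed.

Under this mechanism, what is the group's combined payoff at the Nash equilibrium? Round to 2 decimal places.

With the mechanism, a contributed unit returns (7.2/10) / 0.85 = 0.8471 per unit of net cost — still below 1 — so contributing 0 remains dominant for every player.
Everyone keeps their endowment and the group total is 10 × 40 = 400.

400.00 hours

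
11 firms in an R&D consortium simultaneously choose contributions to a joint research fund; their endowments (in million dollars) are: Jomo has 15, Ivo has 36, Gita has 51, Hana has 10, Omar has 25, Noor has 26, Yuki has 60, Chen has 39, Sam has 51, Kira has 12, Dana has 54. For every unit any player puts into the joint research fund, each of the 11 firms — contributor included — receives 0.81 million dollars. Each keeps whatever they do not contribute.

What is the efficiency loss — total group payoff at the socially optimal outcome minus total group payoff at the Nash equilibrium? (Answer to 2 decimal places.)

2997.89 million dollars

The private return per contributed unit is 0.81 < 1 for everyone, so the Nash equilibrium is zero contribution and the group total is Σ E_j = 15 + 36 + 51 + 10 + 25 + 26 + 60 + 39 + 51 + 12 + 54 = 379.
Each contributed unit returns 8.910 to the group, so the social optimum is full contribution by everyone: group total = 8.910 × 379 = 3376.89.
Efficiency loss = (8.910 − 1) × 379 = 2997.89.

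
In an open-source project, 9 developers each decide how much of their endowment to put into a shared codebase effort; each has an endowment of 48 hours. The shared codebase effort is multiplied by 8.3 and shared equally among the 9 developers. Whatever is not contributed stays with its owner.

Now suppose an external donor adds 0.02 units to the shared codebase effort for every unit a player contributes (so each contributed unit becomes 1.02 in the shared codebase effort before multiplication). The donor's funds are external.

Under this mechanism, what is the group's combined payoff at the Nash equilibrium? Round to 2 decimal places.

Even with the mechanism, each unit contributed returns only 8.3 × 1.02 / 9 = 0.9407 per unit of net cost, so contributing nothing is still dominant.
Everyone keeps their endowment and the group total is 9 × 48 = 432.

432.00 hours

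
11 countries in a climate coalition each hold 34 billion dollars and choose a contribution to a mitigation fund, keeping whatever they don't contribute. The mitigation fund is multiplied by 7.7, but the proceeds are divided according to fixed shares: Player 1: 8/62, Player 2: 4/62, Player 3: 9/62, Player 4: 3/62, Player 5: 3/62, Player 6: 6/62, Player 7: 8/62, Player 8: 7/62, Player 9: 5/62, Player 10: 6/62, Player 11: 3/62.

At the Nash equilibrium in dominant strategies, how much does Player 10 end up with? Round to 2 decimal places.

59.34 billion dollars

Player j's private return per contributed unit is 7.7 × (j's share). Contributing is weakly dominant for j when that share is at least 1/7.7 = 0.1299, and contributing 0 is dominant otherwise.
The only share above 0.1299 is Player 3's 9/62, contributing 34; the remaining 10 contribute 0. Total contributed: 34.
Player 10 keeps 34 and receives 7.7 × 34 × 6/62 = 25.34 from the mitigation fund, for a payoff of 59.34.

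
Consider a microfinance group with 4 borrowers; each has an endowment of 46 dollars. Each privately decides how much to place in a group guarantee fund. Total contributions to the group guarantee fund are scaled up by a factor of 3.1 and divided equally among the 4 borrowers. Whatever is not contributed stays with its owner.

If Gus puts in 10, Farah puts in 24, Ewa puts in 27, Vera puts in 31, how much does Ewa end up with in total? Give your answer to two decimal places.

Total contributed: 10 + 24 + 27 + 31 = 92.
Each receives 3.1 × 92 / 4 = 71.30 from the group guarantee fund.
Ewa keeps 46 − 27 = 19, so Ewa's payoff is 19 + 71.30 = 90.30.

90.30 dollars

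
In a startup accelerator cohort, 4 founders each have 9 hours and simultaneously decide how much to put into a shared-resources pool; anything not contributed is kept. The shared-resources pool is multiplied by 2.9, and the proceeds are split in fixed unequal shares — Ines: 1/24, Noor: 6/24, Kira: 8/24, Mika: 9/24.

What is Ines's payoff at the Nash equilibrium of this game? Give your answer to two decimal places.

10.09 hours

Player j's private return per contributed unit is 2.9 × (j's share). Contributing is weakly dominant for j when that share is at least 1/2.9 = 0.3448, and contributing 0 is dominant otherwise.
The only share above 0.3448 is Mika's 9/24, contributing 9; the remaining 3 contribute 0. Total contributed: 9.
Ines keeps 9 and receives 2.9 × 9 × 1/24 = 1.09 from the shared-resources pool, for a payoff of 10.09.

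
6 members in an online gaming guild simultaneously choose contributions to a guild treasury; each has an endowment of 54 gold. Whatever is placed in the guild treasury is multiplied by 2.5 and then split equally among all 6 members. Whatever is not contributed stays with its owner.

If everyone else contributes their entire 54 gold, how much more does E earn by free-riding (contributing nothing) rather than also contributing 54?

Switching from a contribution of 54 to 0 lets E keep an extra 54 gold, but lowers the guild treasury by 54, which costs E their own share of that drop: 2.5/6 × 54 = 22.50.
Net gain = 54 − 22.50 = 31.50. The private return per contributed unit (0.4167) is below 1, so free-riding is indeed the best response regardless of what the others do.

31.50 gold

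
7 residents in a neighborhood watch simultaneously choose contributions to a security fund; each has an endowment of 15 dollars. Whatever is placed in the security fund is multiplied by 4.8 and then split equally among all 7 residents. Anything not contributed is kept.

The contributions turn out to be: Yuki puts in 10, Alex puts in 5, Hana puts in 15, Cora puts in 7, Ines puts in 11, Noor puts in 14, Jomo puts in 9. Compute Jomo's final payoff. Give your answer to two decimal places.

Total contributed: 10 + 5 + 15 + 7 + 11 + 14 + 9 = 71.
Each receives 4.8 × 71 / 7 = 48.69 from the security fund.
Jomo keeps 15 − 9 = 6, so Jomo's payoff is 6 + 48.69 = 54.69.

54.69 dollars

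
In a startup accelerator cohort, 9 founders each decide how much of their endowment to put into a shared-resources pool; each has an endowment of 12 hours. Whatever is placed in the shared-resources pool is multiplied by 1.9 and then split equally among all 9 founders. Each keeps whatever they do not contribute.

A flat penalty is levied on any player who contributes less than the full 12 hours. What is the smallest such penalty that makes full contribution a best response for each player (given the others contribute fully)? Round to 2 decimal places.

9.47 hours

Given the others contribute fully, the best deviation is to contribute 0 (any partial contribution still incurs the fine and gives up units whose private return 0.2111 is below 1).
Deviating from 12 to 0 saves 12 hours but forfeits the deviator's share of the drop in the shared-resources pool: 1.9/9 × 12 = 2.53.
So the deviation gain is 12 − 2.53 = 9.47, and the fine must be at least 9.47 hours to wipe it out.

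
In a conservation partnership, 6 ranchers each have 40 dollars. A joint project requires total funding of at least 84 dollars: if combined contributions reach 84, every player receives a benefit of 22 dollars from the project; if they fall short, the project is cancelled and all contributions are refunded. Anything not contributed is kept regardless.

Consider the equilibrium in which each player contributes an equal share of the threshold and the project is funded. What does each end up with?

Equal share of the threshold: 84/6 = 14.
At this profile no one gains by cutting their contribution: any cut drops the total below 84, the project is cancelled, contributions are refunded, and the deviator ends with 40, which is less than 40 − 14 + 22 = 48. Contributing more than 14 just wastes the excess. So contributing exactly 14 is a best response.
Each player's payoff: 40 − 14 + 22 = 48.

48 dollars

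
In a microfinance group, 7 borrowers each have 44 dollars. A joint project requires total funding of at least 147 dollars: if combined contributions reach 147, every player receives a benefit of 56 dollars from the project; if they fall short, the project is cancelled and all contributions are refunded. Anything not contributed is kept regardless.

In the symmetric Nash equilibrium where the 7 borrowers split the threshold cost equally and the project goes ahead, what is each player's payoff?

79 dollars

Equal share of the threshold: 147/7 = 21.
At this profile no one gains by cutting their contribution: any cut drops the total below 147, the project is cancelled, contributions are refunded, and the deviator ends with 44, which is less than 44 − 21 + 56 = 79. Contributing more than 21 just wastes the excess. So contributing exactly 21 is a best response.
Each player's payoff: 44 − 21 + 56 = 79.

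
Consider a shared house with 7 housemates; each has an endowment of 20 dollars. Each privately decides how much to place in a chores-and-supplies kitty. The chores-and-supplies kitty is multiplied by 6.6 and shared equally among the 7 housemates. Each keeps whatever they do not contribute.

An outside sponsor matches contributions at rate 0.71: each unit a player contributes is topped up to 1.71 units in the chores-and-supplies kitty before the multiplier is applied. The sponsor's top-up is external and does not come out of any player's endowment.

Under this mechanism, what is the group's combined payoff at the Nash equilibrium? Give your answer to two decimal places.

1580.04 dollars

The effective private return per unit is now 6.6 × 1.71 / 7 = 1.6123 > 1, so every player's dominant strategy flips to full contribution.
So the Nash equilibrium is full contribution by all 7; the group earns 6.6 × 1.71 × 140 = 1580.04.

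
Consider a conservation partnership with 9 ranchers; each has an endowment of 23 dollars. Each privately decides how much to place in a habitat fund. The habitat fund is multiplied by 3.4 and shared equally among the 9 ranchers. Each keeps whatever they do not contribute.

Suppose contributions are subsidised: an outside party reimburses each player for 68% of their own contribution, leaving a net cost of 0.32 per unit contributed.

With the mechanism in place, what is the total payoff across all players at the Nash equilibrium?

Under the mechanism each unit contributed yields (3.4/9) / 0.32 = 1.1806 back to its contributor per unit of net cost, which exceeds 1, making full contribution the dominant choice for everyone.
At the Nash equilibrium everyone contributes 23. Group total payoff = 9 × (23 × 0.68 + 3.4 × 23) = 844.56.

844.56 dollars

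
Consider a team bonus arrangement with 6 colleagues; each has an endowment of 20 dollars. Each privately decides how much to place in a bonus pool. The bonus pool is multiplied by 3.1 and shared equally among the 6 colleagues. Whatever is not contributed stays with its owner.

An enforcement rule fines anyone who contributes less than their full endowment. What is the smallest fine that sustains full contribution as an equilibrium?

Given the others contribute fully, the best deviation is to contribute 0 (any partial contribution still incurs the fine and gives up units whose private return 0.5167 is below 1).
Deviating from 20 to 0 saves 20 dollars but forfeits the deviator's share of the drop in the bonus pool: 3.1/6 × 20 = 10.33.
So the deviation gain is 20 − 10.33 = 9.67, and the fine must be at least 9.67 dollars to wipe it out.

9.67 dollars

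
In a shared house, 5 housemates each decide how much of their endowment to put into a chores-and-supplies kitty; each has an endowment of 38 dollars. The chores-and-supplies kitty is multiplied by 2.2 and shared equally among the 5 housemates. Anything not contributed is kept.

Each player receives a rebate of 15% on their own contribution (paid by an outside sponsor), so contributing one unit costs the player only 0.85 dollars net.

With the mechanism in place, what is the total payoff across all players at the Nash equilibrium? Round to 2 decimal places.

Even with the mechanism, each unit contributed returns only (2.2/5) / 0.85 = 0.5176 per unit of net cost, so contributing nothing is still dominant.
Everyone keeps their endowment and the group total is 5 × 38 = 190.

190.00 dollars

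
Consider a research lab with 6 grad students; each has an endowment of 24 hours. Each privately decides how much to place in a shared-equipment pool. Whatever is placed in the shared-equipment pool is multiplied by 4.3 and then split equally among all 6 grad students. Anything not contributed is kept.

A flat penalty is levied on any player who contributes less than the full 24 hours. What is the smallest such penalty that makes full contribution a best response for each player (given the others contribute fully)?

6.80 hours

Given the others contribute fully, the best deviation is to contribute 0 (any partial contribution still incurs the fine and gives up units whose private return 0.7167 is below 1).
Deviating from 24 to 0 saves 24 hours but forfeits the deviator's share of the drop in the shared-equipment pool: 4.3/6 × 24 = 17.20.
So the deviation gain is 24 − 17.20 = 6.80, and the fine must be at least 6.80 hours to wipe it out.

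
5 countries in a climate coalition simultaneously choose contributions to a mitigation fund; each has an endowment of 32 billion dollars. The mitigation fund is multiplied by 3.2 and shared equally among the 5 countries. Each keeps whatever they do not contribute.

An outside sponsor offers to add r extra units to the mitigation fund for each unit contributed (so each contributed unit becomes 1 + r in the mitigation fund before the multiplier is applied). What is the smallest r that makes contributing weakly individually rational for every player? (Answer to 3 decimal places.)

0.563

With matching at rate r, one contributed unit becomes (1 + r) in the mitigation fund and returns 3.2 × (1 + r) / 5 to the contributor.
Setting this equal to 1: 1 + r = 5/3.2 = 1.5625.
So the minimum matching rate is r = 1.5625 − 1 = 0.563.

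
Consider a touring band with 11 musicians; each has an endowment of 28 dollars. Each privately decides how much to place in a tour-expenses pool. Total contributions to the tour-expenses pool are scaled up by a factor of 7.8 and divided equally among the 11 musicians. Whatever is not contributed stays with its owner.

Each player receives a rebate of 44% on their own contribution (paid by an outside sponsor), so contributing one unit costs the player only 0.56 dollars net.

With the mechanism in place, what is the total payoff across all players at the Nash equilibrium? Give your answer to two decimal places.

The effective private return per unit is now (7.8/11) / 0.56 = 1.2662 > 1, so every player's dominant strategy flips to full contribution.
So the Nash equilibrium is full contribution by all 11; the group earns 11 × (28 × 0.44 + 7.8 × 28) = 2537.92.

2537.92 dollars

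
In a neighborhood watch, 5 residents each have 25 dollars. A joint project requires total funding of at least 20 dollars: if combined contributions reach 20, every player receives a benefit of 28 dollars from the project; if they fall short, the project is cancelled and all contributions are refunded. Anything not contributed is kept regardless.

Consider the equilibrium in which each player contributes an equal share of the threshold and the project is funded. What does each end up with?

Equal share of the threshold: 20/5 = 4.
At this profile no one gains by cutting their contribution: any cut drops the total below 20, the project is cancelled, contributions are refunded, and the deviator ends with 25, which is less than 25 − 4 + 28 = 49. Contributing more than 4 just wastes the excess. So contributing exactly 4 is a best response.
Each player's payoff: 25 − 4 + 28 = 49.

49 dollars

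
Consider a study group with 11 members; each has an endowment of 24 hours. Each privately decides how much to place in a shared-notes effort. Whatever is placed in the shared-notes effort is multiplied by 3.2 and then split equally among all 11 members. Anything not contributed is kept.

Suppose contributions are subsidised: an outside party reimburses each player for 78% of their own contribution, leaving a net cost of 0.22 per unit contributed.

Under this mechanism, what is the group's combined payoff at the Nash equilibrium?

Under the mechanism each unit contributed yields (3.2/11) / 0.22 = 1.3223 back to its contributor per unit of net cost, which exceeds 1, making full contribution the dominant choice for everyone.
At the Nash equilibrium everyone contributes 24. Group total payoff = 11 × (24 × 0.78 + 3.2 × 24) = 1050.72.

1050.72 hours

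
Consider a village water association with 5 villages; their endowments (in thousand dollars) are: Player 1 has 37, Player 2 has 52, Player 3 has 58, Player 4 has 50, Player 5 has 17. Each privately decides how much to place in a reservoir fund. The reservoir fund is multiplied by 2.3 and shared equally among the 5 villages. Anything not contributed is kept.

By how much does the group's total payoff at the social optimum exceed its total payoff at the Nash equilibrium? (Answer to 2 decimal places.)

278.20 thousand dollars

The private return per contributed unit is 2.3/5 = 0.4600 < 1 for every player regardless of endowment, so the Nash equilibrium is zero contribution and the group total is Σ E_j = 37 + 52 + 58 + 50 + 17 = 214.
Each contributed unit returns 2.300 to the group, so the social optimum is full contribution by everyone: group total = 2.300 × 214 = 492.20.
Efficiency loss = (2.300 − 1) × 214 = 278.20.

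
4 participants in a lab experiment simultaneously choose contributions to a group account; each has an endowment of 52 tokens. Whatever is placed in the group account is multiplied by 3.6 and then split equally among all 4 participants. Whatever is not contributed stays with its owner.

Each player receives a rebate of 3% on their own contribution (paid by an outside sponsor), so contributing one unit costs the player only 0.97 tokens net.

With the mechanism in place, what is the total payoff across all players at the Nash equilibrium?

208.00 tokens

The effective private return is (3.6/4) / 0.97 = 0.9278, which is still under 1, so the mechanism doesn't change anyone's dominant strategy: zero contribution.
Everyone keeps their endowment and the group total is 4 × 52 = 208.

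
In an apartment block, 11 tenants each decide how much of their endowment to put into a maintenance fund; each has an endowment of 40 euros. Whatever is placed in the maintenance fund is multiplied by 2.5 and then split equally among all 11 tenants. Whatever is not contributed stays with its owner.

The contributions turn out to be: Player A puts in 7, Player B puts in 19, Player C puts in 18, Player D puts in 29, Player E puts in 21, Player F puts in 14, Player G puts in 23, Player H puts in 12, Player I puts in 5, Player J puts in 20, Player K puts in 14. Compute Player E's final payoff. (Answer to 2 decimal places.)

Total contributed: 7 + 19 + 18 + 29 + 21 + 14 + 23 + 12 + 5 + 20 + 14 = 182.
Each receives 2.5 × 182 / 11 = 41.36 from the maintenance fund.
Player E keeps 40 − 21 = 19, so Player E's payoff is 19 + 41.36 = 60.36.

60.36 euros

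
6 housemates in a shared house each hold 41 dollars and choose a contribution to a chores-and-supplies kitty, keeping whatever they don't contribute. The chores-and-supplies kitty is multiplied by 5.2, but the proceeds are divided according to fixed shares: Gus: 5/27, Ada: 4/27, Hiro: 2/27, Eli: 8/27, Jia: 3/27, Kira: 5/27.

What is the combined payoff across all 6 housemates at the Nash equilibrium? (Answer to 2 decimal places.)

For player j, contributing a unit is worthwhile iff 5.2 × (j's share) ≥ 1, i.e. iff j's share is at least 0.1923.
Eli alone (share 8/27) is above the threshold, contributing 41; the remaining 5 contribute 0. Total contributed: 41.
The chores-and-supplies kitty pays out 5.2 × 41 = 213.20 in total (split across the unequal shares, but the aggregate is all that matters for the group sum).
The 5 free-riders keep 41 each, adding 205. Group total = 205 + 213.20 = 418.20.

418.20 dollars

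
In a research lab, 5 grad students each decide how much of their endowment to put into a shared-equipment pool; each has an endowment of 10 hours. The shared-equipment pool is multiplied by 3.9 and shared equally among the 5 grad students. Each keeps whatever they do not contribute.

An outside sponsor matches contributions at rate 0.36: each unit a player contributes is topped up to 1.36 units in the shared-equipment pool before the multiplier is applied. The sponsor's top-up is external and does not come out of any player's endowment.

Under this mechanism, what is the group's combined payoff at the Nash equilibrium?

The effective private return per unit is now 3.9 × 1.36 / 5 = 1.0608 > 1, so every player's dominant strategy flips to full contribution.
So the Nash equilibrium is full contribution by all 5; the group earns 3.9 × 1.36 × 50 = 265.20.

265.20 hours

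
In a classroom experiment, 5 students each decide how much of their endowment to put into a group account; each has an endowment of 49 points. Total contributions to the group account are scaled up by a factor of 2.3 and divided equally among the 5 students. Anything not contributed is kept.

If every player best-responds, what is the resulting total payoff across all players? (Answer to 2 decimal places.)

245.00 points

Each contributed unit returns 2.3/5 = 0.4600 to its contributor — below 1 — so contributing 0 is dominant for every player. At the Nash equilibrium everyone keeps their 49, and the group total is 5 × 49 = 245.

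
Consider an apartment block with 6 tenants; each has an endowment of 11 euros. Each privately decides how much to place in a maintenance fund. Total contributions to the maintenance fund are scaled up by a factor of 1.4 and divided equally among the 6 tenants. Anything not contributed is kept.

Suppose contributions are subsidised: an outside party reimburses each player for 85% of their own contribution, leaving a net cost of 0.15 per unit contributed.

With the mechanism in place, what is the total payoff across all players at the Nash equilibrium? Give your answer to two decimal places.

Under the mechanism each unit contributed yields (1.4/6) / 0.15 = 1.5556 back to its contributor per unit of net cost, which exceeds 1, making full contribution the dominant choice for everyone.
So the Nash equilibrium is full contribution by all 6; the group earns 6 × (11 × 0.85 + 1.4 × 11) = 148.50.

148.50 euros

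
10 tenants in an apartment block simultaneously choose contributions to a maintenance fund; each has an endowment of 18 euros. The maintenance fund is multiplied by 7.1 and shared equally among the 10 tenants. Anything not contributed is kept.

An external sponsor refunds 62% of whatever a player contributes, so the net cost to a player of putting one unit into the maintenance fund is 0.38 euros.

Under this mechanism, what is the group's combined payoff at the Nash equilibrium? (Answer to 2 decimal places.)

The effective private return per unit is now (7.1/10) / 0.38 = 1.8684 > 1, so every player's dominant strategy flips to full contribution.
So the Nash equilibrium is full contribution by all 10; the group earns 10 × (18 × 0.62 + 7.1 × 18) = 1389.60.

1389.60 euros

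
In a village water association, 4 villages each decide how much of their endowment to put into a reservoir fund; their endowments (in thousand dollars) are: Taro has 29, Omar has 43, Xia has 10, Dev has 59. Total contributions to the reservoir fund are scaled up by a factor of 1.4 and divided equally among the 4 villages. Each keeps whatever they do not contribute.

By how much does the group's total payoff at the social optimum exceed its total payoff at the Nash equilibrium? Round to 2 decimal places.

The private return per contributed unit is 1.4/4 = 0.3500 < 1 for every player regardless of endowment, so the Nash equilibrium is zero contribution and the group total is Σ E_j = 29 + 43 + 10 + 59 = 141.
Each contributed unit returns 1.400 to the group, so the social optimum is full contribution by everyone: group total = 1.400 × 141 = 197.40.
Efficiency loss = (1.400 − 1) × 141 = 56.40.

56.40 thousand dollars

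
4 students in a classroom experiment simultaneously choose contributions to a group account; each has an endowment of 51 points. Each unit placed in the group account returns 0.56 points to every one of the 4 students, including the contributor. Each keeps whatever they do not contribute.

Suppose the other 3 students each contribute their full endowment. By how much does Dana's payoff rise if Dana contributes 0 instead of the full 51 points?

Switching from a contribution of 51 to 0 lets Dana keep an extra 51 points, but lowers the group account by 51, which costs Dana their own share of that drop: 0.56 × 51 = 28.56.
Net gain = 51 − 28.56 = 22.44. The private return per contributed unit (0.56) is below 1, so free-riding is indeed the best response regardless of what the others do.

22.44 points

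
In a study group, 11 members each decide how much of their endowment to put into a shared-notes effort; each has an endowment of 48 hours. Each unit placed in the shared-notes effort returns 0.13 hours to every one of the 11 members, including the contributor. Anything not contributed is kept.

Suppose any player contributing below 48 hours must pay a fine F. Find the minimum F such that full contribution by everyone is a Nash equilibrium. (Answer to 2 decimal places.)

Given the others contribute fully, the best deviation is to contribute 0 (any partial contribution still incurs the fine and gives up units whose private return 0.13 is below 1).
Deviating from 48 to 0 saves 48 hours but forfeits the deviator's share of the drop in the shared-notes effort: 0.13 × 48 = 6.24.
So the deviation gain is 48 − 6.24 = 41.76, and the fine must be at least 41.76 hours to wipe it out.

41.76 hours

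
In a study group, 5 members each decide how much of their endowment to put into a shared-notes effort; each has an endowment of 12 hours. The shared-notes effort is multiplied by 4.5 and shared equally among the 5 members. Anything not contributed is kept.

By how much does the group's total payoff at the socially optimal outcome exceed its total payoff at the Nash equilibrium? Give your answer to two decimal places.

210.00 hours

Each contributed unit returns 4.5/5 = 0.9000 to its contributor — below 1 — so contributing 0 is dominant for every player. At the Nash equilibrium everyone keeps their 12, and the group total is 5 × 12 = 60.
Each contributed unit returns 4.500 to the group as a whole (0.9000 to each of 5 players), which exceeds 1, so the social optimum is full contribution: group total = 4.500 × 60 = 270.00.
Efficiency loss = 270.00 − 60 = 210.00.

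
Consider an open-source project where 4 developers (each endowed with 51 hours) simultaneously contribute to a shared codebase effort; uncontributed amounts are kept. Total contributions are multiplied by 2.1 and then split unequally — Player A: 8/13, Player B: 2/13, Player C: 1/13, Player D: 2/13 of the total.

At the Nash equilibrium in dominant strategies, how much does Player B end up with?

67.48 hours

For player j, contributing a unit is worthwhile iff 2.1 × (j's share) ≥ 1, i.e. iff j's share is at least 0.4762.
Only Player A (8/13) clears that bar, contributing 51; the remaining 3 contribute 0. Total contributed: 51.
Player B keeps 51 and receives 2.1 × 51 × 2/13 = 16.48 from the shared codebase effort, for a payoff of 67.48.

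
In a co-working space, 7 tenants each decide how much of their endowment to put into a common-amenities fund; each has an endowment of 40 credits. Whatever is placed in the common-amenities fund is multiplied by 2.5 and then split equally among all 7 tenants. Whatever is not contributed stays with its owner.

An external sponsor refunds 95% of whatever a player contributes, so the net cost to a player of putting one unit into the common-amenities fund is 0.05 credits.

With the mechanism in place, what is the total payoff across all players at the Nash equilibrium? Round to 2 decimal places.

The effective private return per unit is now (2.5/7) / 0.05 = 7.1429 > 1, so every player's dominant strategy flips to full contribution.
At the Nash equilibrium everyone contributes 40. Group total payoff = 7 × (40 × 0.95 + 2.5 × 40) = 966.00.

966.00 credits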